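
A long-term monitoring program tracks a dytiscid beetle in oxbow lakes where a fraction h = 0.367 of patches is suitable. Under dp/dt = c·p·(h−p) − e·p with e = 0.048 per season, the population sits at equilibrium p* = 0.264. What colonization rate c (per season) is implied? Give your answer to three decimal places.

At equilibrium c(h−p*) = e, so c = e/(h−p*).
c = 0.048/(0.367 − 0.264) = 0.048/0.1030 = 0.4660.

0.466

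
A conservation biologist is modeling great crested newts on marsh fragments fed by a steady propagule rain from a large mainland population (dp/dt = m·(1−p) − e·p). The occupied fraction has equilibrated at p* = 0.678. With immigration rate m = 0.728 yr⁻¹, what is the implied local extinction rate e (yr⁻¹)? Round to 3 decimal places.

0.346

At equilibrium m(1−p*) = e·p*, so e = m(1−p*)/p*.
e = 0.728 × 0.3220 / 0.678 = 0.3457.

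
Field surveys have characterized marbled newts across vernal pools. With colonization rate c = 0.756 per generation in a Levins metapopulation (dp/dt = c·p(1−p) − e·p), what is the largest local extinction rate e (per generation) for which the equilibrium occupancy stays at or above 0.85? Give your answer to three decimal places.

1 − e/c ≥ 0.85 ⇒ e ≤ c(1 − 0.85) = 0.756 × 0.1500.
e_max = 0.1134.

0.113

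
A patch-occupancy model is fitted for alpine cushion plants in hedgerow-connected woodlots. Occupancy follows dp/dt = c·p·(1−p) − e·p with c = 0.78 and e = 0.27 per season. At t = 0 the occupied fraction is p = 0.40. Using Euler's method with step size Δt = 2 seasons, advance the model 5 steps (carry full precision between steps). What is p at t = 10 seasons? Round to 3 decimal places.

0.654

Update rule: p ← p + [c·p·(1−p) − e·p]·Δt with Δt = 2.
step 1: Δp = +0.15840, p = 0.55840
step 2: Δp = +0.08314, p = 0.64154
step 3: Δp = +0.01231, p = 0.65386
step 4: Δp = -0.00001, p = 0.65385
step 5: Δp = +0.00000, p = 0.65385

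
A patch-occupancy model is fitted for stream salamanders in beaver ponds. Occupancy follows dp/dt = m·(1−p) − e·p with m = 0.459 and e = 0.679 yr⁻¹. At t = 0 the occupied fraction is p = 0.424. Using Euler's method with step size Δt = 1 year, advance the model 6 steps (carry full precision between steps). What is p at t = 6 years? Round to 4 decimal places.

Update rule: p ← p + [m·(1−p) − e·p]·Δt with Δt = 1.
  1  |  dp/dt·Δt = -0.023512  |  p_1 = 0.400488
  2  |  dp/dt·Δt = +0.003245  |  p_2 = 0.403733
  3  |  dp/dt·Δt = -0.000448  |  p_3 = 0.403285
  4  |  dp/dt·Δt = +0.000062  |  p_4 = 0.403347
  5  |  dp/dt·Δt = -0.000009  |  p_5 = 0.403338
  6  |  dp/dt·Δt = +0.000001  |  p_6 = 0.403339

0.4033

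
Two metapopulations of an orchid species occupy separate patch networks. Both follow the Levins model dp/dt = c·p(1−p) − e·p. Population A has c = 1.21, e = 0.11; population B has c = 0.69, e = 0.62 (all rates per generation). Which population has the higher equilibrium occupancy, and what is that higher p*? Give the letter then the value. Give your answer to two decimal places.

A, 0.91

A: p*_A = 1 − 0.11/1.21 = 0.9091.
B: p*_B = 1 − 0.62/0.69 = 0.1014.
A is higher at 0.9091.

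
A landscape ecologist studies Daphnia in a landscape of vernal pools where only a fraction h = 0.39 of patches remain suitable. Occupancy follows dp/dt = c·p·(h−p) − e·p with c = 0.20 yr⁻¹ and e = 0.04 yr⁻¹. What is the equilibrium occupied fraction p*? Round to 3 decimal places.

Setting dp/dt = 0 and dividing by p* gives c·(h−p*) = e.
So p* = h − e/c = 0.39 − 0.04/0.20 = 0.39 − 0.2000 = 0.1900.

0.190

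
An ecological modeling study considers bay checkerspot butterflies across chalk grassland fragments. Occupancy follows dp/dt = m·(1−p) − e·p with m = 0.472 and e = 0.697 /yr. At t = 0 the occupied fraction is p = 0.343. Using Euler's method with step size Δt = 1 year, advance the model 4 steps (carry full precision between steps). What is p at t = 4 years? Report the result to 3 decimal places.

Update rule: p ← p + [m·(1−p) − e·p]·Δt with Δt = 1.
  1  |  dp/dt·Δt = +0.071033  |  p_1 = 0.414033
  2  |  dp/dt·Δt = -0.012005  |  p_2 = 0.402028
  3  |  dp/dt·Δt = +0.002029  |  p_3 = 0.404057
  4  |  dp/dt·Δt = -0.000343  |  p_4 = 0.403714

0.404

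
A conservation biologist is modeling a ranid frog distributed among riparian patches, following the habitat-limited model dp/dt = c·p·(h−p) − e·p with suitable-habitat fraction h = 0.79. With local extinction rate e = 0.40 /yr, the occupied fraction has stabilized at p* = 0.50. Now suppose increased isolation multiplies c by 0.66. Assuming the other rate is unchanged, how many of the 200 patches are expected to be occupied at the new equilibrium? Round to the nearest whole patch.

70

Balance c(h−p*) = e gives c = e/(0.79 − 0.50000) = 0.40/0.29000 = 1.37931.
New p* = 0.79 − e/c = 0.79 − 0.40000/0.91034 = 0.35060.
Expected occupied = 200 × 0.35060 = 70.12 ≈ 70.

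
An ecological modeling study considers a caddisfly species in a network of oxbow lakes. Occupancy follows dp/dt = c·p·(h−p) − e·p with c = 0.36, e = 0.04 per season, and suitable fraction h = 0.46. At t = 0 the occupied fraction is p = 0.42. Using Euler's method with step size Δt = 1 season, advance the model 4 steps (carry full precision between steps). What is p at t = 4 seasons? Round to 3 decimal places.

0.387

Update rule: p ← p + [c·p·(h−p) − e·p]·Δt with Δt = 1.
p: 0.42000 → 0.40925  (Δp = -0.01075)
p: 0.40925 → 0.40036  (Δp = -0.00889)
p: 0.40036 → 0.39294  (Δp = -0.00742)
p: 0.39294 → 0.38671  (Δp = -0.00623)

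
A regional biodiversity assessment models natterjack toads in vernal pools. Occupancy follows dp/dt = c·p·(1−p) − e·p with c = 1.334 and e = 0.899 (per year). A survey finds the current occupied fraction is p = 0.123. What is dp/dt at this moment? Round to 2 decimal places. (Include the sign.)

0.03

Colonization term: c·p·(1−p) = 1.334×0.123×0.8770 = 0.14390.
Extinction term: e·p = 0.11058.
dp/dt = 0.14390 − 0.11058 = 0.03332.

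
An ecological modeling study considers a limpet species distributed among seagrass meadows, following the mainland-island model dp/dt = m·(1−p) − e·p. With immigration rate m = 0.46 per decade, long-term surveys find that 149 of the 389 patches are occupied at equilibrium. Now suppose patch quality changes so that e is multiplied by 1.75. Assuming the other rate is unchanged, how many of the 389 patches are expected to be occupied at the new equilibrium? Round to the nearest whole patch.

Observed p* = 149/389 = 0.38303.
Balance m(1−p*) = e·p* gives e = m(1−p*)/p* = 0.46×0.61697/0.38303 = 0.74095.
New p* = m/(m+e) = 0.46000/(0.46000+1.29666) = 0.26186.
Expected occupied = 389 × 0.26186 = 101.86 ≈ 102.

102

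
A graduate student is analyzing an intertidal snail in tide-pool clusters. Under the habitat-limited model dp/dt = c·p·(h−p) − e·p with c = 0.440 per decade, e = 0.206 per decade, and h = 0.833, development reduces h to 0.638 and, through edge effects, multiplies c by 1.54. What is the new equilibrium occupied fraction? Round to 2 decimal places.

0.33

Before: p* = h − e/c = 0.833 − 0.206/0.440 = 0.833 − 0.4682 = 0.3648.
After: c = 0.6776, e = 0.206, h = 0.638; p* = 0.638 − 0.206/0.6776 = 0.3340.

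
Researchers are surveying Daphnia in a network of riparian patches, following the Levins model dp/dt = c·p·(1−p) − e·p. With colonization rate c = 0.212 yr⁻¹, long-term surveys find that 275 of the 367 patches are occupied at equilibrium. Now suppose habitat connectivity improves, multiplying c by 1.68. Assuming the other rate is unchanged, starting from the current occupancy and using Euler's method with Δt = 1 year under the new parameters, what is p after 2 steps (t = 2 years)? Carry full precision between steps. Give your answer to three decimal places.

Observed p* = 275/367 = 0.74932.
Balance c(1−p*) = e gives e = 0.212×(1 − 0.74932) = 0.05314.
Starting from p₀ = 0.74932; update p ← p + (dp/dt)·Δt with the new parameters.
  1  |  dp/dt·Δt = +0.027079  |  p_1 = 0.776398
  2  |  dp/dt·Δt = +0.020570  |  p_2 = 0.796968

0.797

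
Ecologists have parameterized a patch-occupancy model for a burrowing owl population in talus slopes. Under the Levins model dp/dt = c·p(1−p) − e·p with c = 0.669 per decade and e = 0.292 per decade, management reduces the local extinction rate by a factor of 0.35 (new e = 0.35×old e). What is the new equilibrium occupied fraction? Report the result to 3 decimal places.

Before: p* = 1 − 0.292/0.669 = 0.5635.
After the change, c = 0.669, e = 0.1022, so p* = 1 − 0.1022/0.669 = 0.8472.

0.847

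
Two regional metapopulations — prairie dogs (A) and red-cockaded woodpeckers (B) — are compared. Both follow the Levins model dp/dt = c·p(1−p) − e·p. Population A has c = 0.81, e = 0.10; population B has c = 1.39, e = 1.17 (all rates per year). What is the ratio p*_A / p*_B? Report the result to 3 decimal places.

A: p*_A = 1 − 0.10/0.81 = 0.8765.
B: p*_B = 1 − 1.17/1.39 = 0.1583.
p*_A / p*_B = 0.8765/0.1583 = 5.5382.

5.538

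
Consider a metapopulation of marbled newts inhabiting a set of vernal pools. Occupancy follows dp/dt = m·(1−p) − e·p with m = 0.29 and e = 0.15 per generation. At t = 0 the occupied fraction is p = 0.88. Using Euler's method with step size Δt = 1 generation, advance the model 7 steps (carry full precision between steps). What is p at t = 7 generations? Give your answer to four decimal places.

0.6629

Update rule: p ← p + [m·(1−p) − e·p]·Δt with Δt = 1.
p: 0.88000 → 0.78280  (Δp = -0.09720)
p: 0.78280 → 0.72837  (Δp = -0.05443)
p: 0.72837 → 0.69789  (Δp = -0.03048)
p: 0.69789 → 0.68082  (Δp = -0.01707)
p: 0.68082 → 0.67126  (Δp = -0.00956)
p: 0.67126 → 0.66590  (Δp = -0.00535)
p: 0.66590 → 0.66291  (Δp = -0.00300)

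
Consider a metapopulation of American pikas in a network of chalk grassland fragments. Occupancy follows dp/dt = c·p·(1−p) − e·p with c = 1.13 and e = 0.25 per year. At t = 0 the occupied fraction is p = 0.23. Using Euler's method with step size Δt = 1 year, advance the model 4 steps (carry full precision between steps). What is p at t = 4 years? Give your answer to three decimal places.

0.759

Update rule: p ← p + [c·p·(1−p) − e·p]·Δt with Δt = 1.
p: 0.23000 → 0.37262  (Δp = +0.14262)
p: 0.37262 → 0.54363  (Δp = +0.17101)
p: 0.54363 → 0.68807  (Δp = +0.14444)
p: 0.68807 → 0.75859  (Δp = +0.07051)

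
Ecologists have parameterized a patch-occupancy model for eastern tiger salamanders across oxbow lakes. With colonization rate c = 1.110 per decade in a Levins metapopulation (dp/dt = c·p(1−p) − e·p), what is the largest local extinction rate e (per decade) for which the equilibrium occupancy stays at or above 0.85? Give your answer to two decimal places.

1 − e/c ≥ 0.85 ⇒ e ≤ c(1 − 0.85) = 1.110 × 0.1500.
e_max = 0.1665.

0.17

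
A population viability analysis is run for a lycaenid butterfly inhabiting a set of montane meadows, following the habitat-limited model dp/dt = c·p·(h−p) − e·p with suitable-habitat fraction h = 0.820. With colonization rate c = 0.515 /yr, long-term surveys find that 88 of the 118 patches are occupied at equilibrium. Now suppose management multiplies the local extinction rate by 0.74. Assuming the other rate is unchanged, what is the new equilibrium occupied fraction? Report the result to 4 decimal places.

0.7651

Observed p* = 88/118 = 0.74576.
Balance c(h−p*) = e gives e = 0.515×(0.82 − 0.74576) = 0.03823.
New p* = 0.82 − e/c = 0.82 − 0.02829/0.51500 = 0.76507.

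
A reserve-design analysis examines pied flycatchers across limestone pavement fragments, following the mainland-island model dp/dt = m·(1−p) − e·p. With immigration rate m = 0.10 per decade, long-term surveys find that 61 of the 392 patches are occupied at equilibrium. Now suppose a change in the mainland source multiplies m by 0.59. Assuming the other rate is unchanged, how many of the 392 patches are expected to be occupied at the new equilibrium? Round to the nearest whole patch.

38

Observed p* = 61/392 = 0.15561.
Balance m(1−p*) = e·p* gives e = m(1−p*)/p* = 0.10×0.84439/0.15561 = 0.54263.
New p* = m/(m+e) = 0.05900/(0.05900+0.54263) = 0.09807.
Expected occupied = 392 × 0.09807 = 38.44 ≈ 38.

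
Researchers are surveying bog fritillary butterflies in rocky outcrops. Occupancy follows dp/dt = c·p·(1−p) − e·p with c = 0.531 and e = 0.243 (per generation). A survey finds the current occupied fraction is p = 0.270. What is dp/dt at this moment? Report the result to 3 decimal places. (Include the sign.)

Colonization term: c·p·(1−p) = 0.531×0.270×0.7300 = 0.10466.
Extinction term: e·p = 0.06561.
dp/dt = 0.10466 − 0.06561 = 0.03905.

0.039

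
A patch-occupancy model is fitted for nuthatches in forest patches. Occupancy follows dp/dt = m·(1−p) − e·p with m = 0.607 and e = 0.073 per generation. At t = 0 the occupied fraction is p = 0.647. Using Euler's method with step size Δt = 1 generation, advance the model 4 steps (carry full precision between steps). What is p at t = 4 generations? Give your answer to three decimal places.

0.890

Update rule: p ← p + [m·(1−p) − e·p]·Δt with Δt = 1.
  1  |  dp/dt·Δt = +0.167040  |  p_1 = 0.814040
  2  |  dp/dt·Δt = +0.053453  |  p_2 = 0.867493
  3  |  dp/dt·Δt = +0.017105  |  p_3 = 0.884598
  4  |  dp/dt·Δt = +0.005474  |  p_4 = 0.890071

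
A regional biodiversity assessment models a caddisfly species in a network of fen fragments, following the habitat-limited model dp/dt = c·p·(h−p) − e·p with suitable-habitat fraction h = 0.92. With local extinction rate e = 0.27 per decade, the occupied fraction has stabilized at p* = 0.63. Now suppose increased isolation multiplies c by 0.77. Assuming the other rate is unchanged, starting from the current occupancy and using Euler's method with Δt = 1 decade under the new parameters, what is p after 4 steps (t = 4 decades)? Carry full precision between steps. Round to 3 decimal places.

Balance c(h−p*) = e gives c = e/(0.92 − 0.63000) = 0.27/0.29000 = 0.93103.
Starting from p₀ = 0.63000; update p ← p + (dp/dt)·Δt with the new parameters.
p: 0.63000 → 0.59088  (Δp = -0.03912)
p: 0.59088 → 0.57076  (Δp = -0.02012)
p: 0.57076 → 0.55955  (Δp = -0.01120)
p: 0.55955 → 0.55306  (Δp = -0.00649)

0.553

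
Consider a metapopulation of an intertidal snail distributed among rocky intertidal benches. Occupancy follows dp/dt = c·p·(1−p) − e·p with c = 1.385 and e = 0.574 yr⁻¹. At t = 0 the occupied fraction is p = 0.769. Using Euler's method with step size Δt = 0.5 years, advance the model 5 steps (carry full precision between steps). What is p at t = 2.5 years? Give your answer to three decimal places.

0.594

Update rule: p ← p + [c·p·(1−p) − e·p]·Δt with Δt = 0.5.
step 1: Δp = -0.09769, p = 0.67131
step 2: Δp = -0.03986, p = 0.63145
step 3: Δp = -0.02007, p = 0.61138
step 4: Δp = -0.01093, p = 0.60045
step 5: Δp = -0.00619, p = 0.59426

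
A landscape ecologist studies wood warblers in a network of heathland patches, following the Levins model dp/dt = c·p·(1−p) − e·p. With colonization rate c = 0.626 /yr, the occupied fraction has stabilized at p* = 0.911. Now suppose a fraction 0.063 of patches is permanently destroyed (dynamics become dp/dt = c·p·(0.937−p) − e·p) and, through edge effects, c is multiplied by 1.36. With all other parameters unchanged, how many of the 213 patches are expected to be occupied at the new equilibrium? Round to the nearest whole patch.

Balance c(1−p*) = e gives e = 0.626×(1 − 0.91100) = 0.05571.
New p* = 0.937 − e/c = 0.937 − 0.05571/0.85136 = 0.87156.
Expected occupied = 213 × 0.87156 = 185.64 ≈ 186.

186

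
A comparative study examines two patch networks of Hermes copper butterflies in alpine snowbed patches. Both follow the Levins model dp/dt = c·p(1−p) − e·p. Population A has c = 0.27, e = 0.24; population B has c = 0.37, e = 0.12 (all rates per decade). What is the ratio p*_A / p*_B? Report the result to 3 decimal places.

0.164

A: p*_A = 1 − 0.24/0.27 = 0.1111.
B: p*_B = 1 − 0.12/0.37 = 0.6757.
p*_A / p*_B = 0.1111/0.6757 = 0.1644.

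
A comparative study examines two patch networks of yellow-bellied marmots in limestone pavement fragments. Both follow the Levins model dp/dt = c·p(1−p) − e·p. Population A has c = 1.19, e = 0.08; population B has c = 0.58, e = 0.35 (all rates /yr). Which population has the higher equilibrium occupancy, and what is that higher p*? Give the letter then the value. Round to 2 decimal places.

A, 0.93

A: p*_A = 1 − 0.08/1.19 = 0.9328.
B: p*_B = 1 − 0.35/0.58 = 0.3966.
A is higher at 0.9328.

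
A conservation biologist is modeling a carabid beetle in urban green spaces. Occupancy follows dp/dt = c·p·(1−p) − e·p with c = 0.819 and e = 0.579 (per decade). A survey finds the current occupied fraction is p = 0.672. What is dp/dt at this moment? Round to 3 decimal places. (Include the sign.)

-0.209

Colonization term: c·p·(1−p) = 0.819×0.672×0.3280 = 0.18052.
Extinction term: e·p = 0.38909.
dp/dt = 0.18052 − 0.38909 = -0.20857.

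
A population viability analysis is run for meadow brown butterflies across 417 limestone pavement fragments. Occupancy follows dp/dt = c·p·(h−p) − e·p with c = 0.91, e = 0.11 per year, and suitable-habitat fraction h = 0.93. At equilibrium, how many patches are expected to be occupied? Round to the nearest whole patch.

p* = h − e/c = 0.93 − 0.1209 = 0.8091.
Expected occupied patches = N × p* = 417 × 0.8091 = 337.40 ≈ 337.

337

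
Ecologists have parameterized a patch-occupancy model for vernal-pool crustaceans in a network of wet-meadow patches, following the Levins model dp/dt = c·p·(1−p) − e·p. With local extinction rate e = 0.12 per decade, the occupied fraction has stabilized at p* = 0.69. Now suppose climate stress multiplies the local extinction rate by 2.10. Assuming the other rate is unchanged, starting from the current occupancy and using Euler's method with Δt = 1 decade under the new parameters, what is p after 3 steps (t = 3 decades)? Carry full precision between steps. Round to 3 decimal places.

0.501

Balance c(1−p*) = e gives c = e/(1 − 0.69000) = 0.12/0.31000 = 0.38710.
Starting from p₀ = 0.69000; update p ← p + (dp/dt)·Δt with the new parameters.
step 1: Δp = -0.09108, p = 0.59892
step 2: Δp = -0.05794, p = 0.54098
step 3: Δp = -0.04020, p = 0.50078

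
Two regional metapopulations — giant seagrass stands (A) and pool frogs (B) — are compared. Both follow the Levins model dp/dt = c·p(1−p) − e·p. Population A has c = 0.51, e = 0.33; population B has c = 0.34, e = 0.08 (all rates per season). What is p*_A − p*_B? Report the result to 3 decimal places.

-0.412

A: p*_A = 1 − 0.33/0.51 = 0.3529.
B: p*_B = 1 − 0.08/0.34 = 0.7647.
p*_A − p*_B = 0.3529 − 0.7647 = -0.4118.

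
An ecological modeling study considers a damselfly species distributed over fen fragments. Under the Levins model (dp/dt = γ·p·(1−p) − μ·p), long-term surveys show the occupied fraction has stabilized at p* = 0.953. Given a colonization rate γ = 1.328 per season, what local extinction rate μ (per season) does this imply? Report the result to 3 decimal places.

At equilibrium γ(1−p*) = μ.
μ = 1.328 × (1 − 0.953) = 1.328 × 0.0470 = 0.0624.

0.062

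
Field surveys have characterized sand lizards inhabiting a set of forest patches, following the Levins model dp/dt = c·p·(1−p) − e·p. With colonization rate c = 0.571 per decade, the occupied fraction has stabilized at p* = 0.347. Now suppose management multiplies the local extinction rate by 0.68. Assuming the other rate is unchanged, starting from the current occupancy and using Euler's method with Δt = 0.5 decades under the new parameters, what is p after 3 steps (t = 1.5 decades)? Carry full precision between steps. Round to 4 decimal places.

Balance c(1−p*) = e gives e = 0.571×(1 − 0.34700) = 0.37286.
Starting from p₀ = 0.34700; update p ← p + (dp/dt)·Δt with the new parameters.
step 1: Δp = +0.02070, p = 0.36770
step 2: Δp = +0.01976, p = 0.38746
step 3: Δp = +0.01864, p = 0.40610

0.4061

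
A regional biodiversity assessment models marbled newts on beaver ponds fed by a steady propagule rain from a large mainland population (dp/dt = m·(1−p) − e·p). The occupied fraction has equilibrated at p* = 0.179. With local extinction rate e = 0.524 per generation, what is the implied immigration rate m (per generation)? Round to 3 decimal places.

At equilibrium m(1−p*) = e·p*, so m = e·p*/(1−p*).
m = 0.524 × 0.179 / 0.8210 = 0.0938/0.8210 = 0.1142.

0.114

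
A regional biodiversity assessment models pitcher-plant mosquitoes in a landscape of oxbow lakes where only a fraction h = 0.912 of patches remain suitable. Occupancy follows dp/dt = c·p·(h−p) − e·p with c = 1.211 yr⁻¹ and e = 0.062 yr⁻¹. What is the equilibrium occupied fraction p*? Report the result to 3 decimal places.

0.861

Setting dp/dt = 0 and dividing by p* gives c·(h−p*) = e.
So p* = h − e/c = 0.912 − 0.062/1.211 = 0.912 − 0.0512 = 0.8608.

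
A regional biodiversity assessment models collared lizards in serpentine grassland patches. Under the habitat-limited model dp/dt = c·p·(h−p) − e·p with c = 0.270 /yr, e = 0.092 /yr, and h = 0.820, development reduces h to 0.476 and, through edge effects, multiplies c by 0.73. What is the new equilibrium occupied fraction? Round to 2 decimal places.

0.01

Before: p* = h − e/c = 0.820 − 0.092/0.270 = 0.820 − 0.3407 = 0.4793.
After: c = 0.1971, e = 0.092, h = 0.476; p* = 0.476 − 0.092/0.1971 = 0.0092.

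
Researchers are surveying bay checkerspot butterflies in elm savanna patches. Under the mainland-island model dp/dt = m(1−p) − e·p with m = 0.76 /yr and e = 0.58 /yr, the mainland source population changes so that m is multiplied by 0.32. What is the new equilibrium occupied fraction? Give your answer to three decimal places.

Before: p* = 0.76/(0.76+0.58) = 0.5672.
After: m = 0.2432, e = 0.58; p* = 0.2432/0.8232 = 0.2954.

0.295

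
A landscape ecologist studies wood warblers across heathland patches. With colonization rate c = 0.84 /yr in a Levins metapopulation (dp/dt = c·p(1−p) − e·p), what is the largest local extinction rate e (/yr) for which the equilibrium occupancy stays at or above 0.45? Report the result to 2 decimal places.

1 − e/c ≥ 0.45 ⇒ e ≤ c(1 − 0.45) = 0.84 × 0.5500.
e_max = 0.4620.

0.46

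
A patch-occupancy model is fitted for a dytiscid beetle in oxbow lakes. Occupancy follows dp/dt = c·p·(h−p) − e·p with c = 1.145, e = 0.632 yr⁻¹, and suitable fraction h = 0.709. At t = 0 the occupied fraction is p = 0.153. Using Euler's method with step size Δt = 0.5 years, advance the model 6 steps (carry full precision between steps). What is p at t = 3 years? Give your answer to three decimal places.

Update rule: p ← p + [c·p·(h−p) − e·p]·Δt with Δt = 0.5.
t = 0.5: p = 0.15300 + (+0.00035) = 0.15335
t = 1: p = 0.15335 + (+0.00032) = 0.15368
t = 1.5: p = 0.15368 + (+0.00030) = 0.15397
t = 2: p = 0.15397 + (+0.00027) = 0.15424
t = 2.5: p = 0.15424 + (+0.00025) = 0.15449
t = 3: p = 0.15449 + (+0.00023) = 0.15471

0.155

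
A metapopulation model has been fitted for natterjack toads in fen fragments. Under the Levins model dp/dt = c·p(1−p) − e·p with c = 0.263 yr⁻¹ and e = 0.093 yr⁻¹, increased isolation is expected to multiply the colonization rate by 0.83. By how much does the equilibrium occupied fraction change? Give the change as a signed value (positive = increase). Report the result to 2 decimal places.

-0.07

Before: p* = 1 − 0.093/0.263 = 0.6464.
After the change, c = 0.21829, e = 0.093, so p* = 1 − 0.093/0.21829 = 0.5740.
Δp* = 0.5740 − 0.6464 = -0.0724.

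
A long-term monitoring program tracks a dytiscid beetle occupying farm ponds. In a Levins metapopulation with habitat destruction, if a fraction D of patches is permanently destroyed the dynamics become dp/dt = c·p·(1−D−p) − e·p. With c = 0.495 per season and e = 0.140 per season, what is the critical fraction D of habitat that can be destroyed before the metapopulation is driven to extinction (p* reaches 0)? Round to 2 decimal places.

0.72

The nontrivial equilibrium is p* = (1−D) − e/c; extinction occurs when this hits zero.
So D_crit = 1 − e/c = 1 − 0.140/0.495 = 1 − 0.2828 = 0.7172.
This equals the undisturbed p*, a classic result of Lande's extension.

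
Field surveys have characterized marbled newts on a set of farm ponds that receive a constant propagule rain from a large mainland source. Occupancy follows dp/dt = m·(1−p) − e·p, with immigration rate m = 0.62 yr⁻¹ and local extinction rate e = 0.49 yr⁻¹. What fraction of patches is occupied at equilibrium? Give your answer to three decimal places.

0.559

At equilibrium the propagule rain into empty patches balances local extinction: m(1−p*) = e·p*.
p* = m/(m+e) = 0.62/(0.62+0.49) = 0.62/1.1100 = 0.5586.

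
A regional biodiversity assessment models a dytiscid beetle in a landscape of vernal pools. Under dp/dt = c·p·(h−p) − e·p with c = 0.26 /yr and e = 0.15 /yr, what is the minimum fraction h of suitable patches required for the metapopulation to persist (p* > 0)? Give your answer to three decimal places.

p* = h − e/c is positive only when h > e/c.
h_min = e/c = 0.15/0.26 = 0.5769.

0.577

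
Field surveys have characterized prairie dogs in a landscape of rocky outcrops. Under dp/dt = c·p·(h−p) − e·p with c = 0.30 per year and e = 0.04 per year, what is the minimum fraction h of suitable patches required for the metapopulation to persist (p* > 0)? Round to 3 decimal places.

0.133

p* = h − e/c is positive only when h > e/c.
h_min = e/c = 0.04/0.30 = 0.1333.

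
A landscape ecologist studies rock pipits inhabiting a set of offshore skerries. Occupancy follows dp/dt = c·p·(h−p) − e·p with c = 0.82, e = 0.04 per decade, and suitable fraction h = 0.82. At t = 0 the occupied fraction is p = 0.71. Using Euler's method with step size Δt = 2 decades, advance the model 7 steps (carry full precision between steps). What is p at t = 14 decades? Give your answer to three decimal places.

0.771

Update rule: p ← p + [c·p·(h−p) − e·p]·Δt with Δt = 2.
step 1: Δp = +0.07128, p = 0.78128
step 2: Δp = -0.01290, p = 0.76839
step 3: Δp = +0.00357, p = 0.77196
step 4: Δp = -0.00093, p = 0.77102
step 5: Δp = +0.00025, p = 0.77127
step 6: Δp = -0.00007, p = 0.77121
step 7: Δp = +0.00002, p = 0.77122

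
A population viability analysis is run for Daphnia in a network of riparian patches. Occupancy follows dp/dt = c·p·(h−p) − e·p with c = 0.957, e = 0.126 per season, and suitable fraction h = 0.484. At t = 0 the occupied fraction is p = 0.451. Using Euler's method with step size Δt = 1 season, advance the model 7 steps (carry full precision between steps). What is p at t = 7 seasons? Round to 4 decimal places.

0.3562

Update rule: p ← p + [c·p·(h−p) − e·p]·Δt with Δt = 1.
p: 0.45100 → 0.40842  (Δp = -0.04258)
p: 0.40842 → 0.38650  (Δp = -0.02192)
p: 0.38650 → 0.37386  (Δp = -0.01264)
p: 0.37386 → 0.36616  (Δp = -0.00770)
p: 0.36616 → 0.36132  (Δp = -0.00484)
p: 0.36132 → 0.35821  (Δp = -0.00310)
p: 0.35821 → 0.35620  (Δp = -0.00201)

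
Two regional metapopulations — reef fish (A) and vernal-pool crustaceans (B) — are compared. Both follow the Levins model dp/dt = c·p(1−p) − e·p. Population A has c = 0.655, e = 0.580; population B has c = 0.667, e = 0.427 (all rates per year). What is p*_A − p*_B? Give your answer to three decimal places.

-0.245

A: p*_A = 1 − 0.580/0.655 = 0.1145.
B: p*_B = 1 − 0.427/0.667 = 0.3598.
p*_A − p*_B = 0.1145 − 0.3598 = -0.2453.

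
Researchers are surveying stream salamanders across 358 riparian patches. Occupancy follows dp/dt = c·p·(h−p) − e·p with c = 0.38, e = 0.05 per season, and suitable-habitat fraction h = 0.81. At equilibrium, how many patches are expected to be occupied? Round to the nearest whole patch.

p* = h − e/c = 0.81 − 0.1316 = 0.6784.
Expected occupied patches = N × p* = 358 × 0.6784 = 242.87 ≈ 243.

243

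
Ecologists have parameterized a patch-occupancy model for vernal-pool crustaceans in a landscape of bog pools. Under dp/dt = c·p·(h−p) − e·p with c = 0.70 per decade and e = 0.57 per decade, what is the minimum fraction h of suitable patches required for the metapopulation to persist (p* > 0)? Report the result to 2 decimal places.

0.81

p* = h − e/c is positive only when h > e/c.
h_min = e/c = 0.57/0.70 = 0.8143.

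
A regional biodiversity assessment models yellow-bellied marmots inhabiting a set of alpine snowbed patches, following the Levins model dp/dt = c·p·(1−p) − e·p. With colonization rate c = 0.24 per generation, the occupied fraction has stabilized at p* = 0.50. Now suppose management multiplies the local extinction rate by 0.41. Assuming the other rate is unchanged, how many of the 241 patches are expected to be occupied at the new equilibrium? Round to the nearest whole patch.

192

Balance c(1−p*) = e gives e = 0.24×(1 − 0.50000) = 0.12000.
New p* = 1 − e/c = 1 − 0.04920/0.24000 = 0.79500.
Expected occupied = 241 × 0.79500 = 191.59 ≈ 192.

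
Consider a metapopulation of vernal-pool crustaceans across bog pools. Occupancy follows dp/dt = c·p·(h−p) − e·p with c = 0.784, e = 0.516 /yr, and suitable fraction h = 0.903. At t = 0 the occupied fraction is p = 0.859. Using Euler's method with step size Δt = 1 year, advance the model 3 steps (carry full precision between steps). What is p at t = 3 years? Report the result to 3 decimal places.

Update rule: p ← p + [c·p·(h−p) − e·p]·Δt with Δt = 1.
  1  |  dp/dt·Δt = -0.413612  |  p_1 = 0.445388
  2  |  dp/dt·Δt = -0.070029  |  p_2 = 0.375359
  3  |  dp/dt·Δt = -0.038410  |  p_3 = 0.336949

0.337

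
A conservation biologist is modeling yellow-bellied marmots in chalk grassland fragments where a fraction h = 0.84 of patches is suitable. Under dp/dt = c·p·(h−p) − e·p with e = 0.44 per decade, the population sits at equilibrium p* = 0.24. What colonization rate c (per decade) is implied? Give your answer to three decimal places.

At equilibrium c(h−p*) = e, so c = e/(h−p*).
c = 0.44/(0.84 − 0.24) = 0.44/0.6000 = 0.7333.

0.733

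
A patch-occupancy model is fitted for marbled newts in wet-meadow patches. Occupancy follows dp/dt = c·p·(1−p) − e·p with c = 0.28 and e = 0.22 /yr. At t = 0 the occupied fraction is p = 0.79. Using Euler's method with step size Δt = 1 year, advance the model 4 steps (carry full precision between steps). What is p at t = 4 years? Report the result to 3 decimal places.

0.476

Update rule: p ← p + [c·p·(1−p) − e·p]·Δt with Δt = 1.
step 1: Δp = -0.12735, p = 0.66265
step 2: Δp = -0.08319, p = 0.57946
step 3: Δp = -0.05925, p = 0.52021
step 4: Δp = -0.04456, p = 0.47565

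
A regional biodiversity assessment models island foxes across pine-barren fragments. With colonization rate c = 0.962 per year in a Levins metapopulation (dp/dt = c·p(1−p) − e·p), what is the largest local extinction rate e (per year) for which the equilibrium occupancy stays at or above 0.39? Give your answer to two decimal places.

0.59

1 − e/c ≥ 0.39 ⇒ e ≤ c(1 − 0.39) = 0.962 × 0.6100.
e_max = 0.5868.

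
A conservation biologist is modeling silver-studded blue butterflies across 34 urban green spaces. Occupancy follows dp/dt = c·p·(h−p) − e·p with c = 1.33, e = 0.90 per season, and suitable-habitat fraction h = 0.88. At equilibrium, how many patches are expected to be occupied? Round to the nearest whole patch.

7

p* = h − e/c = 0.88 − 0.6767 = 0.2033.
Expected occupied patches = N × p* = 34 × 0.2033 = 6.91 ≈ 7.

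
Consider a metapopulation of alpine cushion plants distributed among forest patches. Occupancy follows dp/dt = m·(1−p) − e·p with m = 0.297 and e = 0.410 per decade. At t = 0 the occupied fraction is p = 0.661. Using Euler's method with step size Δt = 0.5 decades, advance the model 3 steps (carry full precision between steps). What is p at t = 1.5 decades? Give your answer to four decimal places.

0.4852

Update rule: p ← p + [m·(1−p) − e·p]·Δt with Δt = 0.5.
t = 0.5: p = 0.66100 + (-0.08516) = 0.57584
t = 1: p = 0.57584 + (-0.05506) = 0.52078
t = 1.5: p = 0.52078 + (-0.03560) = 0.48518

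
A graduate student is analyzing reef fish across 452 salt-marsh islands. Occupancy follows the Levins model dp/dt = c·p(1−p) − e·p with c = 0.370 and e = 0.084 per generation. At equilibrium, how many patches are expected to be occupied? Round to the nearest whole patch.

349

p* = 1 − e/c = 1 − 0.084/0.370 = 0.7730.
Expected occupied patches = N × p* = 452 × 0.7730 = 349.38 ≈ 349.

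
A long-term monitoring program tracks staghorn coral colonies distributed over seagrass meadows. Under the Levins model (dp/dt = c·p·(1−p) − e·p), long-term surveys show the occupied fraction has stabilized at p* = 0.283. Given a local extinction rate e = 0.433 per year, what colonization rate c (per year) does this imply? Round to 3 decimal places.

0.604

At equilibrium c(1−p*) = e, so c = e/(1−p*).
c = 0.433/(1 − 0.283) = 0.433/0.7170 = 0.6039.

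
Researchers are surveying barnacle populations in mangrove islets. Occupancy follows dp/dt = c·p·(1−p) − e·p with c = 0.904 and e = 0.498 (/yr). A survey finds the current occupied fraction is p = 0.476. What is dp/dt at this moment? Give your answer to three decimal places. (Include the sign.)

-0.012

Colonization term: c·p·(1−p) = 0.904×0.476×0.5240 = 0.22548.
Extinction term: e·p = 0.23705.
dp/dt = 0.22548 − 0.23705 = -0.01157.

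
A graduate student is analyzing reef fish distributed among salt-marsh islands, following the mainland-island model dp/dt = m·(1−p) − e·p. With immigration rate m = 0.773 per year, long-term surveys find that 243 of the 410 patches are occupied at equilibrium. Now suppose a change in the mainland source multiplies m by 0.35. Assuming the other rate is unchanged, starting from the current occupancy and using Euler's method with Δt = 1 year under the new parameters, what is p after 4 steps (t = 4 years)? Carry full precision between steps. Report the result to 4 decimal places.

Observed p* = 243/410 = 0.59268.
Balance m(1−p*) = e·p* gives e = m(1−p*)/p* = 0.773×0.40732/0.59268 = 0.53124.
Starting from p₀ = 0.59268; update p ← p + (dp/dt)·Δt with the new parameters.
p: 0.59268 → 0.38803  (Δp = -0.20466)
p: 0.38803 → 0.34746  (Δp = -0.04057)
p: 0.34746 → 0.33942  (Δp = -0.00804)
p: 0.33942 → 0.33783  (Δp = -0.00159)

0.3378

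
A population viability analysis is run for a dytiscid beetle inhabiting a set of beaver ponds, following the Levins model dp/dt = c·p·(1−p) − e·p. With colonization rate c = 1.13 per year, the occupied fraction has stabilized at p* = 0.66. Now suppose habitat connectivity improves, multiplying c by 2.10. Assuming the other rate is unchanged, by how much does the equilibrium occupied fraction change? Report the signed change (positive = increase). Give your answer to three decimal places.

0.178

Balance c(1−p*) = e gives e = 1.13×(1 − 0.66000) = 0.38420.
New p* = 1 − e/c = 1 − 0.38420/2.37300 = 0.83810.
Δp* = 0.83810 − 0.66000 = +0.17810.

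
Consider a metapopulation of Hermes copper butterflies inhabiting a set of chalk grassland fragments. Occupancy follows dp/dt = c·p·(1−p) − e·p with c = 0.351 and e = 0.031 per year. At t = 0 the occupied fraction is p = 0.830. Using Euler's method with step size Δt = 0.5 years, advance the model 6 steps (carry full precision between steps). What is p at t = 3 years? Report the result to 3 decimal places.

0.881

Update rule: p ← p + [c·p·(1−p) − e·p]·Δt with Δt = 0.5.
p: 0.83000 → 0.84190  (Δp = +0.01190)
p: 0.84190 → 0.85221  (Δp = +0.01031)
p: 0.85221 → 0.86110  (Δp = +0.00889)
p: 0.86110 → 0.86875  (Δp = +0.00764)
p: 0.86875 → 0.87529  (Δp = +0.00655)
p: 0.87529 → 0.88088  (Δp = +0.00559)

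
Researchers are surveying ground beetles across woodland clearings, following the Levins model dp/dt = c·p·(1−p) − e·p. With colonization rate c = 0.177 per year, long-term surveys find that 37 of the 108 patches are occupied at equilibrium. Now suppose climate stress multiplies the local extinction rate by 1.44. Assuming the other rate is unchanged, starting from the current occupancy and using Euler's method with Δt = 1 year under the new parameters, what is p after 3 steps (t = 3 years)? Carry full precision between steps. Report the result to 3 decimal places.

Observed p* = 37/108 = 0.34259.
Balance c(1−p*) = e gives e = 0.177×(1 − 0.34259) = 0.11636.
Starting from p₀ = 0.34259; update p ← p + (dp/dt)·Δt with the new parameters.
p: 0.34259 → 0.32505  (Δp = -0.01754)
p: 0.32505 → 0.30942  (Δp = -0.01563)
p: 0.30942 → 0.29539  (Δp = -0.01403)

0.295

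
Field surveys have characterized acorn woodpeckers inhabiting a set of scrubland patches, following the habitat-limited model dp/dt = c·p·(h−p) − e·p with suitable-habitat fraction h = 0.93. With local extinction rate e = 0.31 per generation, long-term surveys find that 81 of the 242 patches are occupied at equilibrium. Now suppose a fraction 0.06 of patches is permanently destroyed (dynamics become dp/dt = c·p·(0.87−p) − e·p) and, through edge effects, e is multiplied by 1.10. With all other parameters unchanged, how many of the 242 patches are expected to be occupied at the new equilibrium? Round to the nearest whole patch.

52

Observed p* = 81/242 = 0.33471.
Balance c(h−p*) = e gives c = e/(0.93 − 0.33471) = 0.31/0.59529 = 0.52075.
New p* = 0.87 − e/c = 0.87 − 0.34100/0.52075 = 0.21518.
Expected occupied = 242 × 0.21518 = 52.07 ≈ 52.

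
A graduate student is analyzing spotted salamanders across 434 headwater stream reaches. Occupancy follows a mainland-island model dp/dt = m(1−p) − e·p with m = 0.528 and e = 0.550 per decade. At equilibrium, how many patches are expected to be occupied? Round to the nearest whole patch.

213

p* = m/(m+e) = 0.528/1.0780 = 0.4898.
Expected occupied patches = N × p* = 434 × 0.4898 = 212.57 ≈ 213.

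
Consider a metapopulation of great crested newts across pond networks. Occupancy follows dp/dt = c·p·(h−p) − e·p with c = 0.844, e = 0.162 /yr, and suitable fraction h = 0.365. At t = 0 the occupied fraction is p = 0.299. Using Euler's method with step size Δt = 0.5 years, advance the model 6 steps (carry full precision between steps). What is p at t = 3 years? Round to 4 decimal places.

0.2345

Update rule: p ← p + [c·p·(h−p) − e·p]·Δt with Δt = 0.5.
p: 0.29900 → 0.28311  (Δp = -0.01589)
p: 0.28311 → 0.26996  (Δp = -0.01315)
p: 0.26996 → 0.25892  (Δp = -0.01104)
p: 0.25892 → 0.24954  (Δp = -0.00938)
p: 0.24954 → 0.24149  (Δp = -0.00805)
p: 0.24149 → 0.23451  (Δp = -0.00697)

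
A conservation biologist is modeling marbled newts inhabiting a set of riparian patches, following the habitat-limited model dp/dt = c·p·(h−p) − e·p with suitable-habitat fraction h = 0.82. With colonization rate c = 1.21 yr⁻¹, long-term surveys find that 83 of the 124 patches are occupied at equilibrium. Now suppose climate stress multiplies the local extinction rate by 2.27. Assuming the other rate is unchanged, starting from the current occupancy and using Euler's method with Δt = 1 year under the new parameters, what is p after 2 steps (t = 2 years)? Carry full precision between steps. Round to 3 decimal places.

0.492

Observed p* = 83/124 = 0.66935.
Balance c(h−p*) = e gives e = 1.21×(0.82 − 0.66935) = 0.18228.
Starting from p₀ = 0.66935; update p ← p + (dp/dt)·Δt with the new parameters.
t = 1: p = 0.66935 + (-0.15495) = 0.51440
t = 2: p = 0.51440 + (-0.02264) = 0.49177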